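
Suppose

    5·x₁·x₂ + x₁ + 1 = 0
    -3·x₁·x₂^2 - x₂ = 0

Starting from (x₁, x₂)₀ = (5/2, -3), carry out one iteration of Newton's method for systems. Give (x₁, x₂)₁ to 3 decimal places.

At (5/2, -3): F = (-34.000, -64.500).
Jacobian J = [[5·x₂ + 1, 5·x₁], [-3·x₂^2, -6·x₁·x₂ - 1]].
At the point, J = [[-14.000, 12.500], [-27.000, 44.000]] (det J = -278.500).
Solving J·Δ = −F gives Δ = (-2.477, -0.054).
Then the next iterate is (x₁, x₂)₁ = (0.023, -3.054).

(0.023, -3.054)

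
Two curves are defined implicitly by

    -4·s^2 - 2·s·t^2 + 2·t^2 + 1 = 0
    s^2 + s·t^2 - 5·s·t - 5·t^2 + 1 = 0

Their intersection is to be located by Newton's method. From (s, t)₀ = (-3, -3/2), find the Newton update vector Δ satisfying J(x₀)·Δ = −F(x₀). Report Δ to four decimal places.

At (-3, -3/2): F = (-17.0000, -30.5000).
Jacobian J = [[-8·s - 2·t^2, -4·s·t + 4·t], [2·s + t^2 - 5·t, 2·s·t - 5·s - 10·t]].
At the point, J = [[19.5000, -24.0000], [3.7500, 39.0000]] (det J = 850.5000).
Solving J·Δ = −F gives Δ = (1.6402, 0.6243).

(1.6402, 0.6243)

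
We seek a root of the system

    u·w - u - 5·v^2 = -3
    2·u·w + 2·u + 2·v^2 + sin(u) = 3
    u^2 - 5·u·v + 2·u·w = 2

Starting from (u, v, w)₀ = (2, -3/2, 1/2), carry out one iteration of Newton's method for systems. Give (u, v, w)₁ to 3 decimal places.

(1.201, -0.832, -0.085)

At (2, -3/2, 1/2): F = (-9.250, 8.40930, 19.000).
Jacobian J = [[w - 1, -10·v, u], [2·w + cos(u) + 2, 4·v, 2·u], [2·u - 5·v + 2·w, -5·u, 2·u]].
At the point, J = [[-0.500, 15.000, 2.000], [2.58385, -6.000, 4.000], [12.500, -10.000, 4.000]] (det J = 685.29175).
Solving J·Δ = −F gives Δ = (-0.799, 0.668, -0.585).
Then the next iterate is (u, v, w)₁ = (1.201, -0.832, -0.085).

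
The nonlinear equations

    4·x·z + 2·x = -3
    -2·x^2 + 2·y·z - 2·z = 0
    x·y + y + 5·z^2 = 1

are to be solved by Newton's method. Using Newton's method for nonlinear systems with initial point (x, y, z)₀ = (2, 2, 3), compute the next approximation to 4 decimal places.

(0.6285, 0.9963, 1.5251)

At (2, 2, 3): F = (31.0000, -2.0000, 50.0000).
Jacobian J = [[4·z + 2, 0, 4·x], [-4·x, 2·z, 2·y - 2], [y, x + 1, 10·z]].
At the point, J = [[14.0000, 0.0000, 8.0000], [-8.0000, 6.0000, 2.0000], [2.0000, 3.0000, 30.0000]] (det J = 2148.0000).
Solving J·Δ = −F gives Δ = (-1.3715, -1.0037, -1.4749).
Then the next iterate is (x, y, z)₁ = (0.6285, 0.9963, 1.5251).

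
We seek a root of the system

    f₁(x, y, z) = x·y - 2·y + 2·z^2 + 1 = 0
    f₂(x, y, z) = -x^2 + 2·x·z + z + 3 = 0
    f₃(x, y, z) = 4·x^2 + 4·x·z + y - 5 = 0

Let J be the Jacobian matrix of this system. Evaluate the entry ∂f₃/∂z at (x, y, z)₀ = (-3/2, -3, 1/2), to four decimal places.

∂f₃/∂z = 4·x.
At (-3/2, -3, 1/2) this is -6.0000.

-6.0000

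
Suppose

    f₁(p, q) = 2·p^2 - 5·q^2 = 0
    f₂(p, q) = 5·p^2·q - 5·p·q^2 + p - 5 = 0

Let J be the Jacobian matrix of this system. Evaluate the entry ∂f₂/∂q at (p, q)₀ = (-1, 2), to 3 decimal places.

25.000

∂f₂/∂q = 5·p^2 - 10·p·q.
At (-1, 2) this is 25.000.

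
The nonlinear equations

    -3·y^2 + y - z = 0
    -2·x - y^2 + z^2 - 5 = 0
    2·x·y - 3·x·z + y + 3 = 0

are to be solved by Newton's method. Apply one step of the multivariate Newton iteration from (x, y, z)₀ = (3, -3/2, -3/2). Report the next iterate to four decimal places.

(-2.0097, -0.7863, -1.1132)

At (3, -3/2, -3/2): F = (-6.7500, -11.0000, 6.0000).
Jacobian J = [[0, -6·y + 1, -1], [-2, -2·y, 2·z], [2·y - 3·z, 2·x + 1, -3·x]].
At the point, J = [[0.0000, 10.0000, -1.0000], [-2.0000, 3.0000, -3.0000], [1.5000, 7.0000, -9.0000]] (det J = -206.5000).
Solving J·Δ = −F gives Δ = (-5.0097, 0.7137, 0.3868).
Then the next iterate is (x, y, z)₁ = (-2.0097, -0.7863, -1.1132).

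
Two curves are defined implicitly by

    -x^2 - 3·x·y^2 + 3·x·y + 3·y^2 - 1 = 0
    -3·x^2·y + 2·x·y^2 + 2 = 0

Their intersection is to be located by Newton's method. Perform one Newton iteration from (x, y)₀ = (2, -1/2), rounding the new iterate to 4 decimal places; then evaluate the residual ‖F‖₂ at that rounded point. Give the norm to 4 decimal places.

At (2, -1/2): F = (-8.7500, 9.0000).
Jacobian J = [[-2·x - 3·y^2 + 3·y, -6·x·y + 3·x + 6·y], [-6·x·y + 2·y^2, -3·x^2 + 4·x·y]].
At the point, J = [[-6.2500, 9.0000], [6.5000, -16.0000]] (det J = 41.5000).
Solving J·Δ = −F gives Δ = (-1.4217, -0.0151).
Then the next iterate is (x, y)₁ = (0.5783, -0.5151).
Re-evaluating at (0.5783, -0.5151): F = (-1.892411, 2.823674), so ‖F‖₂ = 3.3992.

3.3992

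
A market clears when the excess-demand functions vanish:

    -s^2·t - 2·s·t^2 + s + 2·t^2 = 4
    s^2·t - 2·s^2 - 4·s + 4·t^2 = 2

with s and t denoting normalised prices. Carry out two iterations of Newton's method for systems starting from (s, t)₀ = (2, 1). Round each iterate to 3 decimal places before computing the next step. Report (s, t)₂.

(-3.006, -1.458)

At (2, 1): F = (-8.000, -10.000).
Jacobian J = [[-2·s·t - 2·t^2 + 1, -s^2 - 4·s·t + 4·t], [2·s·t - 4·s - 4, s^2 + 8·t]].
At the point, J = [[-5.000, -8.000], [-8.000, 12.000]] (det J = -124.000).
Solving J·Δ = −F gives Δ = (-1.419, -0.113).
Then the next iterate is (s, t)₁ = (0.581, 0.887).
Round to (0.581, 0.887) and repeat: F = (-3.05910, -1.55263), J = [[-1.60423, 1.14905], [-5.29331, 7.43356]].
Δ = (-3.587, -2.345), so (s, t)₂ = (-3.006, -1.458).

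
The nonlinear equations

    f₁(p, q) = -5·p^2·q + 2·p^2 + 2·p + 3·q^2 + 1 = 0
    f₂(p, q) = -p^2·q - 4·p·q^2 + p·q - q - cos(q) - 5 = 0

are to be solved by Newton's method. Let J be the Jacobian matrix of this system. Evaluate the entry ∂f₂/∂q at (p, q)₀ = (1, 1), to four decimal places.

-8.1585

∂f₂/∂q = -p^2 - 8·p·q + p + sin(q) - 1.
At (1, 1) this is -8.1585.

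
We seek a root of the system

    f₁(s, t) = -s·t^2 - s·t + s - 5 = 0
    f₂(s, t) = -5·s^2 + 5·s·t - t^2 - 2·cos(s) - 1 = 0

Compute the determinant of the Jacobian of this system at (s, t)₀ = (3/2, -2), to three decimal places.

92.023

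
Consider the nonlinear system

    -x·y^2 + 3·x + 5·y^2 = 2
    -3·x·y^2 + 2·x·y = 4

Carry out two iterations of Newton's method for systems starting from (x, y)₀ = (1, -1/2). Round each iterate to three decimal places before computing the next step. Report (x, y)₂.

(-13.020, 3.049)

At (1, -1/2): F = (2.000, -5.750).
Jacobian J = [[-y^2 + 3, -2·x·y + 10·y], [-3·y^2 + 2·y, -6·x·y + 2·x]].
At the point, J = [[2.750, -4.000], [-1.750, 5.000]] (det J = 6.750).
Solving J·Δ = −F gives Δ = (1.926, 1.824).
Then the next iterate is (x, y)₁ = (2.926, 1.324).
Round to (2.926, 1.324) and repeat: F = (10.41367, -11.63958), J = [[1.24702, 5.49195], [-2.61093, -17.39214]].
Δ = (-15.946, 1.725), so (x, y)₂ = (-13.020, 3.049).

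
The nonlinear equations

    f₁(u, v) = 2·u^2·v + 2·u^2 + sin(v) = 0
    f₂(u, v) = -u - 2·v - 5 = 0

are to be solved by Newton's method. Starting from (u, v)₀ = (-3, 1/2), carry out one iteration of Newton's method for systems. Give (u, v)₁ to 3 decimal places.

At (-3, 1/2): F = (27.47943, -3.000).
Jacobian J = [[4·u·v + 4·u, 2·u^2 + cos(v)], [-1, -2]].
At the point, J = [[-18.000, 18.87758], [-1.000, -2.000]] (det J = 54.87758).
Solving J·Δ = −F gives Δ = (-0.031, -1.485).
Then the next iterate is (u, v)₁ = (-3.031, -0.985).

(-3.031, -0.985)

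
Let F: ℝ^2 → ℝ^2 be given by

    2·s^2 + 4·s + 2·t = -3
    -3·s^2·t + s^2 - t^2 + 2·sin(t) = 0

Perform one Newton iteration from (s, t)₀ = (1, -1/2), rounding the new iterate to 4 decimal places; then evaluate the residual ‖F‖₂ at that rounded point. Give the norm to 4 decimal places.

5.3884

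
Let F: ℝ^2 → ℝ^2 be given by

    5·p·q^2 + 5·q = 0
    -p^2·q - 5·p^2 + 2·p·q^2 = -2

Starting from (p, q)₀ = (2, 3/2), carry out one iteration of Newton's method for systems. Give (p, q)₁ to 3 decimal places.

(1.092, 0.935)

At (2, 3/2): F = (30.000, -15.000).
Jacobian J = [[5·q^2, 10·p·q + 5], [-2·p·q - 10·p + 2·q^2, -p^2 + 4·p·q]].
At the point, J = [[11.250, 35.000], [-21.500, 8.000]] (det J = 842.500).
Solving J·Δ = −F gives Δ = (-0.908, -0.565).
Then the next iterate is (p, q)₁ = (1.092, 0.935).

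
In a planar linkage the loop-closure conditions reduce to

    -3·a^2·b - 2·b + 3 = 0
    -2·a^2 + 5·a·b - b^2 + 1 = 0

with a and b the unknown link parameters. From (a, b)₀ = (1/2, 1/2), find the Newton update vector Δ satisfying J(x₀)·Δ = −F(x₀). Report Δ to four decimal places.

At (1/2, 1/2): F = (1.6250, 1.5000).
Jacobian J = [[-6·a·b, -3·a^2 - 2], [-4·a + 5·b, 5·a - 2·b]].
At the point, J = [[-1.5000, -2.7500], [0.5000, 1.5000]] (det J = -0.8750).
Solving J·Δ = −F gives Δ = (7.5000, -3.5000).

(7.5000, -3.5000)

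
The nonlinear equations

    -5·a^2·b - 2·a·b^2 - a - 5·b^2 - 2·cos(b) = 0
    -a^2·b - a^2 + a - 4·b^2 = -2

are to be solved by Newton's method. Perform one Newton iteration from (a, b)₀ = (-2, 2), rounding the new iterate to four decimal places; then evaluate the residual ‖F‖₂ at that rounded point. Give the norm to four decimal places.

At (-2, 2): F = (-41.167706, -28.0000).
Jacobian J = [[-10·a·b - 2·b^2 - 1, -5·a^2 - 4·a·b - 10·b + 2·sin(b)], [-2·a·b - 2·a + 1, -a^2 - 8·b]].
At the point, J = [[31.0000, -22.181405], [13.0000, -20.0000]] (det J = -331.641733).
Solving J·Δ = −F gives Δ = (0.6099, -1.0036).
Then the next iterate is (a, b)₁ = (-1.3901, 0.9964).
Re-evaluating at (-1.3901, 0.9964): F = (-11.527510, -7.219151), so ‖F‖₂ = 13.6015.

13.6015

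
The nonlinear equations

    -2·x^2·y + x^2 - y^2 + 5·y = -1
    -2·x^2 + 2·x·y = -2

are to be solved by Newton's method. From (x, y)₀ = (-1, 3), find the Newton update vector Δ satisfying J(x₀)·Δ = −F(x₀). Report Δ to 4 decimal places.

(2.2000, 8.0000)

At (-1, 3): F = (2.0000, -6.0000).
Jacobian J = [[-4·x·y + 2·x, -2·x^2 - 2·y + 5], [-4·x + 2·y, 2·x]].
At the point, J = [[10.0000, -3.0000], [10.0000, -2.0000]] (det J = 10.0000).
Solving J·Δ = −F gives Δ = (2.2000, 8.0000).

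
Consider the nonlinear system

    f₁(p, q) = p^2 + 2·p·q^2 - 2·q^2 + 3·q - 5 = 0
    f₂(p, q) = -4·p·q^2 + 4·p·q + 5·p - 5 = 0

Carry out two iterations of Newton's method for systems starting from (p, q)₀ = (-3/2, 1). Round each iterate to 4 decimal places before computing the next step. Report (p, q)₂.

At (-3/2, 1): F = (-4.7500, -12.5000).
Jacobian J = [[2·p + 2·q^2, 4·p·q - 4·q + 3], [-4·q^2 + 4·q + 5, -8·p·q + 4·p]].
At the point, J = [[-1.0000, -7.0000], [5.0000, 6.0000]] (det J = 29.0000).
Solving J·Δ = −F gives Δ = (4.0000, -1.2500).
Then the next iterate is (p, q)₁ = (2.5000, -0.2500).
Round to (2.5000, -0.2500) and repeat: F = (0.6875, 4.3750), J = [[5.1250, 1.5000], [3.7500, 15.0000]].
Δ = (-0.0526, -0.2785), so (p, q)₂ = (2.4474, -0.5285).

(2.4474, -0.5285)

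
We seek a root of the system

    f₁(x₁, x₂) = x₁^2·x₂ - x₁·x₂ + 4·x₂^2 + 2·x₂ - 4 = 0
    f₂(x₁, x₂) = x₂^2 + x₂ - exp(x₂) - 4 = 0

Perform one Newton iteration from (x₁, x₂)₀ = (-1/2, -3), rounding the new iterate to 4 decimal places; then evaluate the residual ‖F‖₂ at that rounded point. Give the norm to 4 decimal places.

At (-1/2, -3): F = (23.7500, 1.950213).
Jacobian J = [[2·x₁·x₂ - x₂, x₁^2 - x₁ + 8·x₂ + 2], [0, 2·x₂ - exp(x₂) + 1]].
At the point, J = [[6.0000, -21.2500], [0.0000, -5.049787]] (det J = -30.298722).
Solving J·Δ = −F gives Δ = (-2.5906, 0.3862).
Then the next iterate is (x₁, x₂)₁ = (-3.0906, -2.6138).
Re-evaluating at (-3.0906, -2.6138): F = (-14.944525, 0.144895), so ‖F‖₂ = 14.9452.

14.9452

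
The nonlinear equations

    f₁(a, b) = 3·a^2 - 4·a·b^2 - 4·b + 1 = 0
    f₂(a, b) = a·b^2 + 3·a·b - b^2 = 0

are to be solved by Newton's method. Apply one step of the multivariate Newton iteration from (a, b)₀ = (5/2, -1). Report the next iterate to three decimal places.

(0.563, -0.528)

At (5/2, -1): F = (13.750, -6.000).
Jacobian J = [[6·a - 4·b^2, -8·a·b - 4], [b^2 + 3·b, 2·a·b + 3·a - 2·b]].
At the point, J = [[11.000, 16.000], [-2.000, 4.500]] (det J = 81.500).
Solving J·Δ = −F gives Δ = (-1.937, 0.472).
Then the next iterate is (a, b)₁ = (0.563, -0.528).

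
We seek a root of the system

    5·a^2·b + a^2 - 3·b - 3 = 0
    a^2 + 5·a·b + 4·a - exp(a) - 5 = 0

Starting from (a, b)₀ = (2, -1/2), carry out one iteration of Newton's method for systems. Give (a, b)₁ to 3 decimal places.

At (2, -1/2): F = (-7.500, -5.38906).
Jacobian J = [[10·a·b + 2·a, 5·a^2 - 3], [2·a + 5·b - exp(a) + 4, 5·a]].
At the point, J = [[-6.000, 17.000], [-1.88906, 10.000]] (det J = -27.88605).
Solving J·Δ = −F gives Δ = (0.596, 0.651).
Then the next iterate is (a, b)₁ = (2.596, 0.151).

(2.596, 0.151)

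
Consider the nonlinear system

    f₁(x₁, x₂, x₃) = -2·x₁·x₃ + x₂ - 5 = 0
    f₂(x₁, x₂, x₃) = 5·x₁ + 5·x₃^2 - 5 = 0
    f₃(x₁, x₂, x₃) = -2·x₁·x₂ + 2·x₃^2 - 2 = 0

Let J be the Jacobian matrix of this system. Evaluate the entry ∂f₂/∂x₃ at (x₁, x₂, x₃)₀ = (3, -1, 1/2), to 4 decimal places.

∂f₂/∂x₃ = 10·x₃.
At (3, -1, 1/2) this is 5.0000.

5.0000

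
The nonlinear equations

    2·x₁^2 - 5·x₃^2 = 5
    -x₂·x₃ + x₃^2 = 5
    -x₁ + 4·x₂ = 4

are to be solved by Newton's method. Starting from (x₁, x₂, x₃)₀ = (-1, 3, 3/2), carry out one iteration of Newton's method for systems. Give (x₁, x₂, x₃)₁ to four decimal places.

(-11.3333, -1.8333, 3.3056)

At (-1, 3, 3/2): F = (-14.2500, -7.2500, 9.0000).
Jacobian J = [[4·x₁, 0, -10·x₃], [0, -x₃, -x₂ + 2·x₃], [-1, 4, 0]].
At the point, J = [[-4.0000, 0.0000, -15.0000], [0.0000, -1.5000, 0.0000], [-1.0000, 4.0000, 0.0000]] (det J = 22.5000).
Solving J·Δ = −F gives Δ = (-10.3333, -4.8333, 1.8056).
Then the next iterate is (x₁, x₂, x₃)₁ = (-11.3333, -1.8333, 3.3056).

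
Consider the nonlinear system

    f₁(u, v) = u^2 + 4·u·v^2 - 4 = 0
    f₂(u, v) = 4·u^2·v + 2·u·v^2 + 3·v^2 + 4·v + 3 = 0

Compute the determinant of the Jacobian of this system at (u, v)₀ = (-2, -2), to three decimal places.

J = [[2·u + 4·v^2, 8·u·v], [8·u·v + 2·v^2, 4·u^2 + 4·u·v + 6·v + 4]].
At the point, J = [[12.000, 32.000], [40.000, 24.000]].
det J = -992.000.

-992.000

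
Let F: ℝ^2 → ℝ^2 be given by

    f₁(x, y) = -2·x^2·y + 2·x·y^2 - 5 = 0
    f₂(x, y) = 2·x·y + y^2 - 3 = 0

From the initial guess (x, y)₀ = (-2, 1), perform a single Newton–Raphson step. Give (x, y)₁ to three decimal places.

At (-2, 1): F = (-17.000, -6.000).
Jacobian J = [[-4·x·y + 2·y^2, -2·x^2 + 4·x·y], [2·y, 2·x + 2·y]].
At the point, J = [[10.000, -16.000], [2.000, -2.000]] (det J = 12.000).
Solving J·Δ = −F gives Δ = (5.167, 2.167).
Then the next iterate is (x, y)₁ = (3.167, 3.167).

(3.167, 3.167)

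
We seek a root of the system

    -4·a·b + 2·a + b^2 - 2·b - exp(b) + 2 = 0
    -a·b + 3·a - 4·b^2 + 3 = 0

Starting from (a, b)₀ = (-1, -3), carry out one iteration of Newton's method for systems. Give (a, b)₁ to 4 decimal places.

(-0.7751, -1.4940)

At (-1, -3): F = (2.950213, -39.0000).
Jacobian J = [[-4·b + 2, -4·a + 2·b - exp(b) - 2], [-b + 3, -a - 8·b]].
At the point, J = [[14.0000, -4.049787], [6.0000, 25.0000]] (det J = 374.298722).
Solving J·Δ = −F gives Δ = (0.2249, 1.5060).
Then the next iterate is (a, b)₁ = (-0.7751, -1.4940).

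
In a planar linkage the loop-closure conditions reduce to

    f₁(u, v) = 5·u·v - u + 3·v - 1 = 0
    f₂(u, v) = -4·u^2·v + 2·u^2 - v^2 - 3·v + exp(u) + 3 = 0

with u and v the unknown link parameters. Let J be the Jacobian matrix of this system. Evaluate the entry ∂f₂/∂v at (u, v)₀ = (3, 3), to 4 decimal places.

-45.0000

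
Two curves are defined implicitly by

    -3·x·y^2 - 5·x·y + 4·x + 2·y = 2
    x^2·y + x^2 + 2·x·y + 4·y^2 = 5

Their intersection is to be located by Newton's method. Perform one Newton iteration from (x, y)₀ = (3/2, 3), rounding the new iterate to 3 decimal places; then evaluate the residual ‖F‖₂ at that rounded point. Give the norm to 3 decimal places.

At (3/2, 3): F = (-53.000, 49.000).
Jacobian J = [[-3·y^2 - 5·y + 4, -6·x·y - 5·x + 2], [2·x·y + 2·x + 2·y, x^2 + 2·x + 8·y]].
At the point, J = [[-38.000, -32.500], [18.000, 29.250]] (det J = -526.500).
Solving J·Δ = −F gives Δ = (0.080, -1.725).
Then the next iterate is (x, y)₁ = (1.580, 1.275).
Re-evaluating at (1.580, 1.275): F = (-10.90796, 11.21081), so ‖F‖₂ = 15.642.

15.642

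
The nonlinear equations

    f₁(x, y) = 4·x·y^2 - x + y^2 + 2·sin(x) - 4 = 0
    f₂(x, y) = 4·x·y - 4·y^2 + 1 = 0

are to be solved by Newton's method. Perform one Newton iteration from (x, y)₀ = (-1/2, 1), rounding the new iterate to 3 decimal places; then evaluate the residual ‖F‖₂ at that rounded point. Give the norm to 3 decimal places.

0.365

At (-1/2, 1): F = (-5.45885, -5.000).
Jacobian J = [[4·y^2 + 2·cos(x) - 1, 8·x·y + 2·y], [4·y, 4·x - 8·y]].
At the point, J = [[4.75517, -2.000], [4.000, -10.000]] (det J = -39.55165).
Solving J·Δ = −F gives Δ = (1.127, -0.049).
Then the next iterate is (x, y)₁ = (0.627, 0.951).
Re-evaluating at (0.627, 0.951): F = (-0.28093, -0.23250), so ‖F‖₂ = 0.365.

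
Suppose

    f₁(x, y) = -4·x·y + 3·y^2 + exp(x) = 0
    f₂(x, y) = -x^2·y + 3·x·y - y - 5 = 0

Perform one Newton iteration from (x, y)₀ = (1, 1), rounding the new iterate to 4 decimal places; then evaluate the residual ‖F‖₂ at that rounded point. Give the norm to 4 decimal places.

At (1, 1): F = (1.718282, -4.0000).
Jacobian J = [[-4·y + exp(x), -4·x + 6·y], [-2·x·y + 3·y, -x^2 + 3·x - 1]].
At the point, J = [[-1.281718, 2.0000], [1.0000, 1.0000]] (det J = -3.281718).
Solving J·Δ = −F gives Δ = (2.9613, 1.0387).
Then the next iterate is (x, y)₁ = (3.9613, 2.0387).
Re-evaluating at (3.9613, 2.0387): F = (32.690849, -14.802065), so ‖F‖₂ = 35.8858.

35.8858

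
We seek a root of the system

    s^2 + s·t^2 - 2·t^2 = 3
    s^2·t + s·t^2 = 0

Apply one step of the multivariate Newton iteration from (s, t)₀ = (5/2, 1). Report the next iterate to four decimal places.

(1.9563, 0.5122)

At (5/2, 1): F = (3.7500, 8.7500).
Jacobian J = [[2·s + t^2, 2·s·t - 4·t], [2·s·t + t^2, s^2 + 2·s·t]].
At the point, J = [[6.0000, 1.0000], [6.0000, 11.2500]] (det J = 61.5000).
Solving J·Δ = −F gives Δ = (-0.5437, -0.4878).
Then the next iterate is (s, t)₁ = (1.9563, 0.5122).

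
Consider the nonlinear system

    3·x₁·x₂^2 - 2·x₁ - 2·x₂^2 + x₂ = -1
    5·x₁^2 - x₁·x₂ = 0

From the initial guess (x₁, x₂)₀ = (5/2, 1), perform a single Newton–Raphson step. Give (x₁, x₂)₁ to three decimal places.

(1.291, 0.892)

At (5/2, 1): F = (2.500, 28.750).
Jacobian J = [[3·x₂^2 - 2, 6·x₁·x₂ - 4·x₂ + 1], [10·x₁ - x₂, -x₁]].
At the point, J = [[1.000, 12.000], [24.000, -2.500]] (det J = -290.500).
Solving J·Δ = −F gives Δ = (-1.209, -0.108).
Then the next iterate is (x₁, x₂)₁ = (1.291, 0.892).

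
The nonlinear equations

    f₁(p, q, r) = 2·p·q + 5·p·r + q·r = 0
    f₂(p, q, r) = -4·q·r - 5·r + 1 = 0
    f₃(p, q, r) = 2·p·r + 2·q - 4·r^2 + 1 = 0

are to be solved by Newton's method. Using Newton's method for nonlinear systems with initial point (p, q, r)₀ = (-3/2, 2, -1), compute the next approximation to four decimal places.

At (-3/2, 2, -1): F = (-0.5000, 14.0000, 4.0000).
Jacobian J = [[2·q + 5·r, 2·p + r, 5·p + q], [0, -4·r, -4·q - 5], [2·r, 2, 2·p - 8·r]].
At the point, J = [[-1.0000, -4.0000, -5.5000], [0.0000, 4.0000, -13.0000], [-2.0000, 2.0000, 5.0000]] (det J = -194.0000).
Solving J·Δ = −F gives Δ = (2.0567, -1.4897, 0.6186).
Then the next iterate is (p, q, r)₁ = (0.5567, 0.5103, -0.3814).

(0.5567, 0.5103, -0.3814)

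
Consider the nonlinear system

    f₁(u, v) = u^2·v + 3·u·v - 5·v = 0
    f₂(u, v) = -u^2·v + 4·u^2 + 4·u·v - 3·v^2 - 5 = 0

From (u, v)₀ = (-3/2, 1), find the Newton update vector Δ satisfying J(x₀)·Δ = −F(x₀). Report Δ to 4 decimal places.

At (-3/2, 1): F = (-7.2500, -7.2500).
Jacobian J = [[2·u·v + 3·v, u^2 + 3·u - 5], [-2·u·v + 8·u + 4·v, -u^2 + 4·u - 6·v]].
At the point, J = [[0.0000, -7.2500], [-5.0000, -14.2500]] (det J = -36.2500).
Solving J·Δ = −F gives Δ = (1.4000, -1.0000).

(1.4000, -1.0000)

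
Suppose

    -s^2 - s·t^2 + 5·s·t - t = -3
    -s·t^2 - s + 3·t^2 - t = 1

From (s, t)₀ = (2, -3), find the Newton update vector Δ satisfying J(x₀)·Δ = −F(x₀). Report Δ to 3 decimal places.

At (2, -3): F = (-46.000, 9.000).
Jacobian J = [[-2·s - t^2 + 5·t, -2·s·t + 5·s - 1], [-t^2 - 1, -2·s·t + 6·t - 1]].
At the point, J = [[-28.000, 21.000], [-10.000, -7.000]] (det J = 406.000).
Solving J·Δ = −F gives Δ = (-0.328, 1.754).

(-0.328, 1.754)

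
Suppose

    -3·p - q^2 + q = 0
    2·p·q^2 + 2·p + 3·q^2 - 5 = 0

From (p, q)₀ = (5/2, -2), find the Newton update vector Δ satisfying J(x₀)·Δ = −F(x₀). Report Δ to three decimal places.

(-5.913, -0.848)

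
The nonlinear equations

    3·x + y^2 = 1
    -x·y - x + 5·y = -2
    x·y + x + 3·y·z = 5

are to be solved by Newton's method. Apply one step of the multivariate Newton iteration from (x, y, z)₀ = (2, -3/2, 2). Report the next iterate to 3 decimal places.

At (2, -3/2, 2): F = (7.250, -4.500, -15.000).
Jacobian J = [[3, 2·y, 0], [-y - 1, -x + 5, 0], [y + 1, x + 3·z, 3·y]].
At the point, J = [[3.000, -3.000, 0.000], [0.500, 3.000, 0.000], [-0.500, 8.000, -4.500]] (det J = -47.250).
Solving J·Δ = −F gives Δ = (-0.786, 1.631, -0.347).
Then the next iterate is (x, y, z)₁ = (1.214, 0.131, 1.653).

(1.214, 0.131, 1.653)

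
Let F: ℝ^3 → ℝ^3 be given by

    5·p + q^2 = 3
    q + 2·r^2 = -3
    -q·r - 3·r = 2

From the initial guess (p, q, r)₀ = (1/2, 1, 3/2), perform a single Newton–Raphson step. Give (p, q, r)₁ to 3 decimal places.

At (1/2, 1, 3/2): F = (0.500, 8.500, -8.000).
Jacobian J = [[5, 2·q, 0], [0, 1, 4·r], [0, -r, -q - 3]].
At the point, J = [[5.000, 2.000, 0.000], [0.000, 1.000, 6.000], [0.000, -1.500, -4.000]] (det J = 25.000).
Solving J·Δ = −F gives Δ = (1.020, -2.800, -0.950).
Then the next iterate is (p, q, r)₁ = (1.520, -1.800, 0.550).

(1.520, -1.800, 0.550)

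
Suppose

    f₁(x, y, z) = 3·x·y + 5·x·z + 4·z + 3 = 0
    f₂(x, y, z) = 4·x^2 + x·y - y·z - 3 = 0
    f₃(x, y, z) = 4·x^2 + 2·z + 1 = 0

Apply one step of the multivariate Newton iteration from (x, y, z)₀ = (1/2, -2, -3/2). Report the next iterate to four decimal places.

(0.3900, 0.3900, -0.7800)

At (1/2, -2, -3/2): F = (-9.7500, -6.0000, -1.0000).
Jacobian J = [[3·y + 5·z, 3·x, 5·x + 4], [8·x + y, x - z, -y], [8·x, 0, 2]].
At the point, J = [[-13.5000, 1.5000, 6.5000], [2.0000, 2.0000, 2.0000], [4.0000, 0.0000, 2.0000]] (det J = -100.0000).
Solving J·Δ = −F gives Δ = (-0.1100, 2.3900, 0.7200).
Then the next iterate is (x, y, z)₁ = (0.3900, 0.3900, -0.7800).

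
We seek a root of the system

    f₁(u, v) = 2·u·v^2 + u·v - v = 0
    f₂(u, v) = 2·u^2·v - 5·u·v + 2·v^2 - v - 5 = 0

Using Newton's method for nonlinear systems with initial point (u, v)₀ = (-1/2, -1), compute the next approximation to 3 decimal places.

(-0.227, -2.545)

At (-1/2, -1): F = (0.500, -5.000).
Jacobian J = [[2·v^2 + v, 4·u·v + u - 1], [4·u·v - 5·v, 2·u^2 - 5·u + 4·v - 1]].
At the point, J = [[1.000, 0.500], [7.000, -2.000]] (det J = -5.500).
Solving J·Δ = −F gives Δ = (0.273, -1.545).
Then the next iterate is (u, v)₁ = (-0.227, -2.545).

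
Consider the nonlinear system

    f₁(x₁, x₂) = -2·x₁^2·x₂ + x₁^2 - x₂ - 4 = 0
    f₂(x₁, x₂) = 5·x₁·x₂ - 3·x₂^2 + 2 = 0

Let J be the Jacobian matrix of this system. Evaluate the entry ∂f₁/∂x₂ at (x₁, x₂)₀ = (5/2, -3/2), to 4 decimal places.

-13.5000

∂f₁/∂x₂ = -2·x₁^2 - 1.
At (5/2, -3/2) this is -13.5000.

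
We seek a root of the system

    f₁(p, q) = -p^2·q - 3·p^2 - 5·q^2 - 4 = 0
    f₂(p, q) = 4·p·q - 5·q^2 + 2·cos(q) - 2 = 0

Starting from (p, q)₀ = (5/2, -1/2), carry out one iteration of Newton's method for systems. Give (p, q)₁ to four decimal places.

(0.8105, -0.3048)

At (5/2, -1/2): F = (-20.8750, -6.494835).
Jacobian J = [[-2·p·q - 6·p, -p^2 - 10·q], [4·q, 4·p - 10·q - 2·sin(q)]].
At the point, J = [[-12.5000, -1.2500], [-2.0000, 15.958851]] (det J = -201.985638).
Solving J·Δ = −F gives Δ = (-1.6895, 0.1952).
Then the next iterate is (p, q)₁ = (0.8105, -0.3048).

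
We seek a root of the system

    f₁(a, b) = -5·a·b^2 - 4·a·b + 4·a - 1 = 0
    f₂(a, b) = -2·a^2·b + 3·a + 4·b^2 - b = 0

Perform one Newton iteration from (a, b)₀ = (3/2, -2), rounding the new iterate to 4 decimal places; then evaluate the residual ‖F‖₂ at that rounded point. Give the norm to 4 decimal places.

28.3845

At (3/2, -2): F = (-13.0000, 31.5000).
Jacobian J = [[-5·b^2 - 4·b + 4, -10·a·b - 4·a], [-4·a·b + 3, -2·a^2 + 8·b - 1]].
At the point, J = [[-8.0000, 24.0000], [15.0000, -21.5000]] (det J = -188.0000).
Solving J·Δ = −F gives Δ = (-2.5346, -0.3032).
Then the next iterate is (a, b)₁ = (-1.0346, -2.3032).
Re-evaluating at (-1.0346, -2.3032): F = (12.771407, 25.348998), so ‖F‖₂ = 28.3845.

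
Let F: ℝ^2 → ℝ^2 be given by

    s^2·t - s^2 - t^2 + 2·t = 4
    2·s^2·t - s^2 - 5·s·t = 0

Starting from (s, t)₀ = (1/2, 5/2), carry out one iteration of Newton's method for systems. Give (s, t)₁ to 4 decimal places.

(0.3223, 0.6303)

At (1/2, 5/2): F = (-4.8750, -5.2500).
Jacobian J = [[2·s·t - 2·s, s^2 - 2·t + 2], [4·s·t - 2·s - 5·t, 2·s^2 - 5·s]].
At the point, J = [[1.5000, -2.7500], [-8.5000, -2.0000]] (det J = -26.3750).
Solving J·Δ = −F gives Δ = (-0.1777, -1.8697).
Then the next iterate is (s, t)₁ = (0.3223, 0.6303).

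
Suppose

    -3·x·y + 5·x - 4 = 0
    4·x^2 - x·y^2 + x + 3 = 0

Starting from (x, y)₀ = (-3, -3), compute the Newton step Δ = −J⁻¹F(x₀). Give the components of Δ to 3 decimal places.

(-7.250, 16.389)

At (-3, -3): F = (-46.000, 63.000).
Jacobian J = [[-3·y + 5, -3·x], [8·x - y^2 + 1, -2·x·y]].
At the point, J = [[14.000, 9.000], [-32.000, -18.000]] (det J = 36.000).
Solving J·Δ = −F gives Δ = (-7.250, 16.389).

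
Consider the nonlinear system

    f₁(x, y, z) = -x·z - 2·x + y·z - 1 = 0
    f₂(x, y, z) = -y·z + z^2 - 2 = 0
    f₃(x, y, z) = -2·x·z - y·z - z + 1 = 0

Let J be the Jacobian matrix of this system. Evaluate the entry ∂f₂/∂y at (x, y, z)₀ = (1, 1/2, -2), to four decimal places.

2.0000

∂f₂/∂y = -z.
At (1, 1/2, -2) this is 2.0000.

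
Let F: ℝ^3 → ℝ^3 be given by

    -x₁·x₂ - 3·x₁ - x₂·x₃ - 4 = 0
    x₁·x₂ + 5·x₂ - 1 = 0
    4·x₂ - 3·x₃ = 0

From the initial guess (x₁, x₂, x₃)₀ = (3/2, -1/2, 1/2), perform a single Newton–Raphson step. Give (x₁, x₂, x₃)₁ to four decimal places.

(-1.9409, -0.1108, -0.1478)

At (3/2, -1/2, 1/2): F = (-7.5000, -4.2500, -3.5000).
Jacobian J = [[-x₂ - 3, -x₁ - x₃, -x₂], [x₂, x₁ + 5, 0], [0, 4, -3]].
At the point, J = [[-2.5000, -2.0000, 0.5000], [-0.5000, 6.5000, 0.0000], [0.0000, 4.0000, -3.0000]] (det J = 50.7500).
Solving J·Δ = −F gives Δ = (-3.4409, 0.3892, -0.6478).
Then the next iterate is (x₁, x₂, x₃)₁ = (-1.9409, -0.1108, -0.1478).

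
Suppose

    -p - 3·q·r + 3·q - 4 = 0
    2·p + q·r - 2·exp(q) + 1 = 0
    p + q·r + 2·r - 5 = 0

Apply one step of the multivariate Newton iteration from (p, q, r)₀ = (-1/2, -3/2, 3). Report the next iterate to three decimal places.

At (-1/2, -3/2, 3): F = (5.500, -4.94626, -4.000).
Jacobian J = [[-1, -3·r + 3, -3·q], [2, r - 2·exp(q), q], [1, r, q + 2]].
At the point, J = [[-1.000, -6.000, 4.500], [2.000, 2.55374, -1.500], [1.000, 3.000, 0.500]] (det J = 24.73130).
Solving J·Δ = −F gives Δ = (1.612, 0.769, 0.161).
Then the next iterate is (p, q, r)₁ = (1.112, -0.731, 3.161).

(1.112, -0.731, 3.161)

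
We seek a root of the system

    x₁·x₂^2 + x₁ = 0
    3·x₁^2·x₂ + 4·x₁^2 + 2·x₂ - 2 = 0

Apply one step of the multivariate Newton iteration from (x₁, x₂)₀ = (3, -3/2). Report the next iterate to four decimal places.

(0.0669, -1.4758)

At (3, -3/2): F = (9.7500, -9.5000).
Jacobian J = [[x₂^2 + 1, 2·x₁·x₂], [6·x₁·x₂ + 8·x₁, 3·x₁^2 + 2]].
At the point, J = [[3.2500, -9.0000], [-3.0000, 29.0000]] (det J = 67.2500).
Solving J·Δ = −F gives Δ = (-2.9331, 0.0242).
Then the next iterate is (x₁, x₂)₁ = (0.0669, -1.4758).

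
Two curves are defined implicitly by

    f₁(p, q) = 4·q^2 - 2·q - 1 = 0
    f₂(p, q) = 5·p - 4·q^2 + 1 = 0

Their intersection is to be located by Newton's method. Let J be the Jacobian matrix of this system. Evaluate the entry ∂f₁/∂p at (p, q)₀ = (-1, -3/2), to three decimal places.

0.000

∂f₁/∂p = 0.
At (-1, -3/2) this is 0.000.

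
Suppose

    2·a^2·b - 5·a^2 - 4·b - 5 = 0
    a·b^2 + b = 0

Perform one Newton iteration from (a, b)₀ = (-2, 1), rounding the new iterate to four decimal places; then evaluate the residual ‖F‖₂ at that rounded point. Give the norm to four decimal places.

10.1960

At (-2, 1): F = (-21.0000, -1.0000).
Jacobian J = [[4·a·b - 10·a, 2·a^2 - 4], [b^2, 2·a·b + 1]].
At the point, J = [[12.0000, 4.0000], [1.0000, -3.0000]] (det J = -40.0000).
Solving J·Δ = −F gives Δ = (1.6750, 0.2250).
Then the next iterate is (a, b)₁ = (-0.3250, 1.2250).
Re-evaluating at (-0.3250, 1.2250): F = (-10.169344, 0.737297), so ‖F‖₂ = 10.1960.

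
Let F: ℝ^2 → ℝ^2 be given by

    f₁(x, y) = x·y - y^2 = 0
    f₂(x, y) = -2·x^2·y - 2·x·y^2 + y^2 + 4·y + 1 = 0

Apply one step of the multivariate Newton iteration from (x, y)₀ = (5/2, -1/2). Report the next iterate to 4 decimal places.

(1.8981, -0.1574)

At (5/2, -1/2): F = (-1.5000, 4.2500).
Jacobian J = [[y, x - 2·y], [-4·x·y - 2·y^2, -2·x^2 - 4·x·y + 2·y + 4]].
At the point, J = [[-0.5000, 3.5000], [4.5000, -4.5000]] (det J = -13.5000).
Solving J·Δ = −F gives Δ = (-0.6019, 0.3426).
Then the next iterate is (x, y)₁ = (1.8981, -0.1574).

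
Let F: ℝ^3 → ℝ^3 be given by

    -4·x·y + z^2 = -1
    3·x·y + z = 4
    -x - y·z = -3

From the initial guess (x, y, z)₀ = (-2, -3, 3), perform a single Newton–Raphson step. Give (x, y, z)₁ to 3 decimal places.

(-2.727, 0.727, 1.818)

At (-2, -3, 3): F = (-14.000, 17.000, 14.000).
Jacobian J = [[-4·y, -4·x, 2·z], [3·y, 3·x, 1], [-1, -z, -y]].
At the point, J = [[12.000, 8.000, 6.000], [-9.000, -6.000, 1.000], [-1.000, -3.000, 3.000]] (det J = 154.000).
Solving J·Δ = −F gives Δ = (-0.727, 3.727, -1.182).
Then the next iterate is (x, y, z)₁ = (-2.727, 0.727, 1.818).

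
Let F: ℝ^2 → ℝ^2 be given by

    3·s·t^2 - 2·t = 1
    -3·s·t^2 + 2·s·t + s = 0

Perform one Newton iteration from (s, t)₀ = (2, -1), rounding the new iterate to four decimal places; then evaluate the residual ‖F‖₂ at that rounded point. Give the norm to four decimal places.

2.1213

At (2, -1): F = (7.0000, -8.0000).
Jacobian J = [[3·t^2, 6·s·t - 2], [-3·t^2 + 2·t + 1, -6·s·t + 2·s]].
At the point, J = [[3.0000, -14.0000], [-4.0000, 16.0000]] (det J = -8.0000).
Solving J·Δ = −F gives Δ = (0.0000, 0.5000).
Then the next iterate is (s, t)₁ = (2.0000, -0.5000).
Re-evaluating at (2.0000, -0.5000): F = (1.5000, -1.5000), so ‖F‖₂ = 2.1213.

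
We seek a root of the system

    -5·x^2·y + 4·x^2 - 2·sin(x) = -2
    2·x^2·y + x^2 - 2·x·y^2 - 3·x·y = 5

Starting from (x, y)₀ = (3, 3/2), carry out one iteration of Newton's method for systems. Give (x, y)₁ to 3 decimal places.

(2.471, 1.062)

At (3, 3/2): F = (-29.78224, 4.000).
Jacobian J = [[-10·x·y + 8·x - 2·cos(x), -5·x^2], [4·x·y + 2·x - 2·y^2 - 3·y, 2·x^2 - 4·x·y - 3·x]].
At the point, J = [[-19.02002, -45.000], [15.000, -9.000]] (det J = 846.18014).
Solving J·Δ = −F gives Δ = (-0.529, -0.438).
Then the next iterate is (x, y)₁ = (2.471, 1.062).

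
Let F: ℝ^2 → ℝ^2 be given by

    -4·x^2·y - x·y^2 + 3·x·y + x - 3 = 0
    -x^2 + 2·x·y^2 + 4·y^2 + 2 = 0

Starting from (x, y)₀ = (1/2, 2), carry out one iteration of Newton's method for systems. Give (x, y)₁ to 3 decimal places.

At (1/2, 2): F = (-3.500, 21.750).
Jacobian J = [[-8·x·y - y^2 + 3·y + 1, -4·x^2 - 2·x·y + 3·x], [-2·x + 2·y^2, 4·x·y + 8·y]].
At the point, J = [[-5.000, -1.500], [7.000, 20.000]] (det J = -89.500).
Solving J·Δ = −F gives Δ = (-0.418, -0.941).
Then the next iterate is (x, y)₁ = (0.082, 1.059).

(0.082, 1.059)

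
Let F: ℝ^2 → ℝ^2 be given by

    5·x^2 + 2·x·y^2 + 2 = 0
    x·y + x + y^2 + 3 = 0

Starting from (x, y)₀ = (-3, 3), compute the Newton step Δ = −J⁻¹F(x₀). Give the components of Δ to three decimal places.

(0.194, -0.259)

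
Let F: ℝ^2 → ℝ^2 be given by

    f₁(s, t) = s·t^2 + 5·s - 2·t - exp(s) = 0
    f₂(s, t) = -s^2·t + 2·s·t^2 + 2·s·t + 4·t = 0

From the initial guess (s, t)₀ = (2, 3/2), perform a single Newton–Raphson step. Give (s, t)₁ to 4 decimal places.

At (2, 3/2): F = (4.110944, 15.0000).
Jacobian J = [[t^2 - exp(s) + 5, 2·s·t - 2], [-2·s·t + 2·t^2 + 2·t, -s^2 + 4·s·t + 2·s + 4]].
At the point, J = [[-0.139056, 4.0000], [1.5000, 16.0000]] (det J = -8.224898).
Solving J·Δ = −F gives Δ = (0.7021, -1.0033).
Then the next iterate is (s, t)₁ = (2.7021, 0.4967).

(2.7021, 0.4967)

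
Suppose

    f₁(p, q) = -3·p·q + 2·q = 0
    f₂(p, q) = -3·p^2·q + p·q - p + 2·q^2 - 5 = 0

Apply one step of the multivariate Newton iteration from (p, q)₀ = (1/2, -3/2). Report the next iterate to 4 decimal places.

(0.6717, -1.5451)

At (1/2, -3/2): F = (-0.7500, -0.6250).
Jacobian J = [[-3·q, -3·p + 2], [-6·p·q + q - 1, -3·p^2 + p + 4·q]].
At the point, J = [[4.5000, 0.5000], [2.0000, -6.2500]] (det J = -29.1250).
Solving J·Δ = −F gives Δ = (0.1717, -0.0451).
Then the next iterate is (p, q)₁ = (0.6717, -1.5451).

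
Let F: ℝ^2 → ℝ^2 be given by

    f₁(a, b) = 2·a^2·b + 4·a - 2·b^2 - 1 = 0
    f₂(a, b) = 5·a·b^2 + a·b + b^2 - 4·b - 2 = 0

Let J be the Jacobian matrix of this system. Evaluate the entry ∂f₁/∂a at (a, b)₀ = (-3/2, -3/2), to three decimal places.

13.000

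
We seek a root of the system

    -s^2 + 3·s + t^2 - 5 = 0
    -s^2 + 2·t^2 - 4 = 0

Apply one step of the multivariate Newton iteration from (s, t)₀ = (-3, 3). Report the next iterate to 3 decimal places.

(-0.250, 1.208)

At (-3, 3): F = (-14.000, 5.000).
Jacobian J = [[-2·s + 3, 2·t], [-2·s, 4·t]].
At the point, J = [[9.000, 6.000], [6.000, 12.000]] (det J = 72.000).
Solving J·Δ = −F gives Δ = (2.750, -1.792).
Then the next iterate is (s, t)₁ = (-0.250, 1.208).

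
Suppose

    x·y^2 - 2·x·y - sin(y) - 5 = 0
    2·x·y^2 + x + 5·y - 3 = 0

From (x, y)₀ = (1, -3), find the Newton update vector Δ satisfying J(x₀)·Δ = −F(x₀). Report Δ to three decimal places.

(2.270, 6.303)

At (1, -3): F = (10.14112, 1.000).
Jacobian J = [[y^2 - 2·y, 2·x·y - 2·x - cos(y)], [2·y^2 + 1, 4·x·y + 5]].
At the point, J = [[15.000, -7.01001], [19.000, -7.000]] (det J = 28.19014).
Solving J·Δ = −F gives Δ = (2.270, 6.303).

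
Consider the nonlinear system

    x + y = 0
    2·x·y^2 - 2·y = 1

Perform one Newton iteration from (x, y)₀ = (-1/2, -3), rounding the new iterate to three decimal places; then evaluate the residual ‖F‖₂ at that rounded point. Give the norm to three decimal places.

At (-1/2, -3): F = (-3.500, -4.000).
Jacobian J = [[1, 1], [2·y^2, 4·x·y - 2]].
At the point, J = [[1.000, 1.000], [18.000, 4.000]] (det J = -14.000).
Solving J·Δ = −F gives Δ = (-0.714, 4.214).
Then the next iterate is (x, y)₁ = (-1.214, 1.214).
Re-evaluating at (-1.214, 1.214): F = (0.000, -7.00638), so ‖F‖₂ = 7.006.

7.006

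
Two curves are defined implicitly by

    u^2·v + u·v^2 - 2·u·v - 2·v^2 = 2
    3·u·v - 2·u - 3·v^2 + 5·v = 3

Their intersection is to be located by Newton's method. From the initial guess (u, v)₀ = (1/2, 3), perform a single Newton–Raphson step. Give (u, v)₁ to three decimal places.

At (1/2, 3): F = (-17.750, -11.500).
Jacobian J = [[2·u·v + v^2 - 2·v, u^2 + 2·u·v - 2·u - 4·v], [3·v - 2, 3·u - 6·v + 5]].
At the point, J = [[6.000, -9.750], [7.000, -11.500]] (det J = -0.750).
Solving J·Δ = −F gives Δ = (122.667, 73.667).
Then the next iterate is (u, v)₁ = (123.167, 76.667).

(123.167, 76.667)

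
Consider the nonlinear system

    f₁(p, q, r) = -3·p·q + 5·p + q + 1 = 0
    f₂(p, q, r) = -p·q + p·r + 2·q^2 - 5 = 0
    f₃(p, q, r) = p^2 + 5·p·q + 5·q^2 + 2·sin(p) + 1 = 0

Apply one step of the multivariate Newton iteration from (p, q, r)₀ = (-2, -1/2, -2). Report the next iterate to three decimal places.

(0.631, -1.157, -4.723)

At (-2, -1/2, -2): F = (-12.500, -1.500, 9.43141).
Jacobian J = [[-3·q + 5, -3·p + 1, 0], [-q + r, -p + 4·q, p], [2·p + 5·q + 2·cos(p), 5·p + 10·q, 0]].
At the point, J = [[6.500, 7.000, 0.000], [-1.500, 0.000, -2.000], [-7.33229, -15.000, 0.000]] (det J = -92.34789).
Solving J·Δ = −F gives Δ = (2.631, -0.657, -2.723).
Then the next iterate is (p, q, r)₁ = (0.631, -1.157, -4.723).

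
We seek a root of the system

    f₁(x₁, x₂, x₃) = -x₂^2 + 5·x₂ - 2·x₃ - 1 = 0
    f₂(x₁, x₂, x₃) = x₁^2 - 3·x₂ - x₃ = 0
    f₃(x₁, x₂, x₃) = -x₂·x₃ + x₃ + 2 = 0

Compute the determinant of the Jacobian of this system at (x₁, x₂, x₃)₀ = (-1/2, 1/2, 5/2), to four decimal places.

J = [[0, -2·x₂ + 5, -2], [2·x₁, -3, -1], [0, -x₃, -x₂ + 1]].
At the point, J = [[0.0000, 4.0000, -2.0000], [-1.0000, -3.0000, -1.0000], [0.0000, -2.5000, 0.5000]].
det J = -3.0000.

-3.0000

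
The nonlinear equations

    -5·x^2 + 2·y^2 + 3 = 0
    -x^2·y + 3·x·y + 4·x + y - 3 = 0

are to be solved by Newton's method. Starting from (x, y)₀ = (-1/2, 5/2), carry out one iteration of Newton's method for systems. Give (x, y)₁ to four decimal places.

At (-1/2, 5/2): F = (14.2500, -6.8750).
Jacobian J = [[-10·x, 4·y], [-2·x·y + 3·y + 4, -x^2 + 3·x + 1]].
At the point, J = [[5.0000, 10.0000], [14.0000, -0.7500]] (det J = -143.7500).
Solving J·Δ = −F gives Δ = (0.4039, -1.6270).
Then the next iterate is (x, y)₁ = (-0.0961, 0.8730).

(-0.0961, 0.8730)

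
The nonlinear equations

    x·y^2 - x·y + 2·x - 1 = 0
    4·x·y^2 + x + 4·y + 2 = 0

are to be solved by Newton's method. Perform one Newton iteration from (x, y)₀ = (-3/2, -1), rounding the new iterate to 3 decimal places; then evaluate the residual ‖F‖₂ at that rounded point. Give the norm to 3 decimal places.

At (-3/2, -1): F = (-7.000, -9.500).
Jacobian J = [[y^2 - y + 2, 2·x·y - x], [4·y^2 + 1, 8·x·y + 4]].
At the point, J = [[4.000, 4.500], [5.000, 16.000]] (det J = 41.500).
Solving J·Δ = −F gives Δ = (1.669, 0.072).
Then the next iterate is (x, y)₁ = (0.169, -0.928).
Re-evaluating at (0.169, -0.928): F = (-0.35963, -0.96084), so ‖F‖₂ = 1.026.

1.026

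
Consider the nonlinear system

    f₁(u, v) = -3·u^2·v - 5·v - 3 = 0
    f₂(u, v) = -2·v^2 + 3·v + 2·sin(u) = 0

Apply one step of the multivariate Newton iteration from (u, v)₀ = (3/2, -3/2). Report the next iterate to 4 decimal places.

(1.0996, -0.7154)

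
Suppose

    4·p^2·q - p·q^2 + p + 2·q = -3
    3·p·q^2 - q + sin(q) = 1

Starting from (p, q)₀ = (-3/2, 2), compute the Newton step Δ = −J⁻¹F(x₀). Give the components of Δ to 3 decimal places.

(0.722, -0.588)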